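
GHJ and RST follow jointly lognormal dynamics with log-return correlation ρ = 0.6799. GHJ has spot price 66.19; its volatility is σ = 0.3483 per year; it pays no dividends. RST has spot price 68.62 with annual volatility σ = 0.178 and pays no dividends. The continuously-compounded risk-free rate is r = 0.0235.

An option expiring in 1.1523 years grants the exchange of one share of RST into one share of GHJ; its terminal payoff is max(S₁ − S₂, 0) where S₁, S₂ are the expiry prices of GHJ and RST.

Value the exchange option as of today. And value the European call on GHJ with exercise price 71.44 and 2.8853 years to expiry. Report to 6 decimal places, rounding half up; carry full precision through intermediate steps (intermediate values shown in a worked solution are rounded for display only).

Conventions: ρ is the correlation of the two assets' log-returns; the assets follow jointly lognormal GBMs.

exchange price = 6.387094
price(GHJ call K=71.44) = 15.181804

σ_eff = √(σ₁² + σ₂² − 2ρσ₁σ₂) = √(0.3483² + 0.178² − 2·0.6799·0.3483·0.178) = 0.262093
d₁ = (ln(S₁/S₂) + (q₂ − q₁ + σ_eff²/2)T) / (σ_eff√T) = (ln(66.19/68.62) + (0.0 − 0.0 + 0.034346)·1.1523) / 0.281345 = 0.012521
d₂ = d₁ − σ_eff√T = 0.012521 − 0.281345 = -0.268823
N(d₁) = 0.504995,  N(d₂) = 0.394033
V = S₁·e^{−q₁T}·N(d₁) − S₂·e^{−q₂T}·N(d₂) = 33.425622 − 27.038528 = 6.387094
[vanilla: GHJ call K=71.44]
σ√T = 0.3483·√2.8853 = 0.591628
d₁ = (ln(S/K) + (r+σ²/2)T) / (σ√T) = (ln(66.19/71.44) + (0.0235+0.3483²/2)·2.8853) / 0.591628 = (-0.076329 + 0.242817) / 0.591628 = 0.281406
d₂ = d₁ − σ√T = 0.281406 − 0.591628 = -0.310222
e^{−rT} = 0.934443
N(d₁) = 0.610801,  N(d₂) = 0.378196
price = S·N(d₁) − K·e^{−rT}·N(d₂) = 40.428897 − 25.247093 = 15.181804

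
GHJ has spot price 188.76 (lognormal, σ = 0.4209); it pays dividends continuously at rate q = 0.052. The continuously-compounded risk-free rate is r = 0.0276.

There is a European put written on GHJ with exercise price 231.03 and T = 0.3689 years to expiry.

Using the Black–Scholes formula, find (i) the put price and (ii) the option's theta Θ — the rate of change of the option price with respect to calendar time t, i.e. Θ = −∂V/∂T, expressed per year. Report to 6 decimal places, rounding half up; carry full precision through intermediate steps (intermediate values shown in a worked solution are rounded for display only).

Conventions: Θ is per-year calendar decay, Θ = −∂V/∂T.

σ√T = 0.4209·√0.3689 = 0.255643
d₁ = (ln(S/K) + (r−q+σ²/2)T) / (σ√T) = (ln(188.76/231.03) + (0.0276−0.052+0.4209²/2)·0.3689) / 0.255643 = (-0.202071 + 0.023675) / 0.255643 = -0.697833
d₂ = d₁ − σ√T = -0.697833 − 0.255643 = -0.953475
e^{−rT} = 0.989870
e^{−qT} = 0.981000
N(−d₁) = 0.757359,  N(−d₂) = 0.829825
Put price V = K·e^{−rT}·N(−d₂) − S·e^{−qT}·N(−d₁) = 189.772489 − 140.242884 = 49.529605
φ(d₁) = (1/√(2π))·e^{−d₁²/2} = 0.312727
Θ = −S·e^{−qT}·φ(d₁)·σ/(2√T) − q·S·e^{−qT}·N(−d₁) + r·K·e^{−rT}·N(−d₂) = −20.065008 − 7.292630 + 5.237721 = -22.119917

price = 49.529605
Θ = -22.119917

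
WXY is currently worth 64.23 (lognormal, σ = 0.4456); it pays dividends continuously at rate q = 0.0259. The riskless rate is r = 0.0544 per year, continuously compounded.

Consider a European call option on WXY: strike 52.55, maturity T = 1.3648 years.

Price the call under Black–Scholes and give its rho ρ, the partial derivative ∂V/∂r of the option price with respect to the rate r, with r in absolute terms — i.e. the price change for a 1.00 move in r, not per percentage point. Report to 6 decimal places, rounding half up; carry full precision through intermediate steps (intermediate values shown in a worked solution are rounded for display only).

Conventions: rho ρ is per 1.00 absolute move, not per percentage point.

price = 19.131103
ρ = 38.571433

σ√T = 0.4456·√1.3648 = 0.520571
d₁ = (ln(S/K) + (r−q+σ²/2)T) / (σ√T) = (ln(64.23/52.55) + (0.0544−0.0259+0.4456²/2)·1.3648) / 0.520571 = (0.200705 + 0.174394) / 0.520571 = 0.720553
d₂ = d₁ − σ√T = 0.720553 − 0.520571 = 0.199983
e^{−rT} = 0.928444
e^{−qT} = 0.965269
N(d₁) = 0.764408,  N(d₂) = 0.579253
Call price V = S·e^{−qT}·N(d₁) − K·e^{−rT}·N(d₂) = 47.392704 − 28.261601 = 19.131103
ρ = K·T·e^{−rT}·N(d₂) = 38.571433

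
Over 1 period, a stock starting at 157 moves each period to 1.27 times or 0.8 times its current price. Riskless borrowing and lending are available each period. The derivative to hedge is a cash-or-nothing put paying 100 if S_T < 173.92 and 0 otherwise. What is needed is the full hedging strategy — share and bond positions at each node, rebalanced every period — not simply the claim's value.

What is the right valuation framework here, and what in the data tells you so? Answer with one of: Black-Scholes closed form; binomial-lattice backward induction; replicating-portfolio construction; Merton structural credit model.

framework: replicating-portfolio construction

Key observation: a price alone would not answer the question — the per-node share/bond construction on the spot-157, 1.27/0.8 tree is required, and only the replicating-portfolio method yields it.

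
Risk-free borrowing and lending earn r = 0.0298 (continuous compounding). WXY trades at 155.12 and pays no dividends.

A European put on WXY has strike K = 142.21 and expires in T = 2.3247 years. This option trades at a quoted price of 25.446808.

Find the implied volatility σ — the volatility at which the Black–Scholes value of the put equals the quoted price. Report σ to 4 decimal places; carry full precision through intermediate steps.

At σ = 0.4136 the Black–Scholes value reproduces the quote:
σ√T = 0.4136·√2.3247 = 0.630615
d₁ = (ln(S/K) + (r+σ²/2)T) / (σ√T) = (ln(155.12/142.21) + (0.0298+0.4136²/2)·2.3247) / 0.630615 = (0.086894 + 0.268113) / 0.630615 = 0.562955
d₂ = d₁ − σ√T = 0.562955 − 0.630615 = -0.067660
e^{−rT} = 0.933069
N(−d₁) = 0.286733,  N(−d₂) = 0.526972
V = K·e^{−rT}·N(−d₂) − S·N(−d₁) = 69.924797 − 44.477988 = 25.446808 (matching the quote); vega is positive throughout, so no other σ reproduces this price

sigma = 0.4136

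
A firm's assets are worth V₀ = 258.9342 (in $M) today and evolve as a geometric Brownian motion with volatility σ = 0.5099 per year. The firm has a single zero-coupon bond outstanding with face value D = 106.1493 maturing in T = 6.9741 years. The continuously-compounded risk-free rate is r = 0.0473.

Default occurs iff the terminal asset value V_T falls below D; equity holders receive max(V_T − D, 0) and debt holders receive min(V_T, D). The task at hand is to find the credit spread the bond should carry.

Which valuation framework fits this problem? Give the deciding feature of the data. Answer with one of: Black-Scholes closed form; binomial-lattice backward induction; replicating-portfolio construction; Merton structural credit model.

framework: Merton structural credit model

Key observation: the data describe a firm's assets (V₀ = 258.9342, GBM) and a single zero-coupon debt of face 106.1493, so credit quantities follow from equity-as-call in the structural model.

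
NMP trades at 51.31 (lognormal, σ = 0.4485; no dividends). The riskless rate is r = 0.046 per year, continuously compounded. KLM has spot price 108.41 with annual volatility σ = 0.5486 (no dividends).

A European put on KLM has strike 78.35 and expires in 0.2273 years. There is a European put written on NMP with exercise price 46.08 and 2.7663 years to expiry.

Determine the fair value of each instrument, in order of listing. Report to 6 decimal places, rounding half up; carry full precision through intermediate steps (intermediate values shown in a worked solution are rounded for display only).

price(KLM put K=78.35) = 1.128606
price(NMP put K=46.08) = 8.616376

[KLM put K=78.35]
σ√T = 0.5486·√0.2273 = 0.261550
d₁ = (ln(S/K) + (r+σ²/2)T) / (σ√T) = (ln(108.41/78.35) + (0.046+0.5486²/2)·0.2273) / 0.261550 = (0.324734 + 0.044660) / 0.261550 = 1.412326
d₂ = d₁ − σ√T = 1.412326 − 0.261550 = 1.150775
e^{−rT} = 0.989599
N(−d₁) = 0.078927,  N(−d₂) = 0.124912
price = K·e^{−rT}·N(−d₂) − S·N(−d₁) = 9.685085 − 8.556479 = 1.128606
[NMP put K=46.08]
σ√T = 0.4485·√2.7663 = 0.745954
d₁ = (ln(S/K) + (r+σ²/2)T) / (σ√T) = (ln(51.31/46.08) + (0.046+0.4485²/2)·2.7663) / 0.745954 = (0.107507 + 0.405474) / 0.745954 = 0.687683
d₂ = d₁ − σ√T = 0.687683 − 0.745954 = -0.058271
e^{−rT} = 0.880514
N(−d₁) = 0.245826,  N(−d₂) = 0.523234
price = K·e^{−rT}·N(−d₂) − S·N(−d₁) = 21.229713 − 12.613338 = 8.616376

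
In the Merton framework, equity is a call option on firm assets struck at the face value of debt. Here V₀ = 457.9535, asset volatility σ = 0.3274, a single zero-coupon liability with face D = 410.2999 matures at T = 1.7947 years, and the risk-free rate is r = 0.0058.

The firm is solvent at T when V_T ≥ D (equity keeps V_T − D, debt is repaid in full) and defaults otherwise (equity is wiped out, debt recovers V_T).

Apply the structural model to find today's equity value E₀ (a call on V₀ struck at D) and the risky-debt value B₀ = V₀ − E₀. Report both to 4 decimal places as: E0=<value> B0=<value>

Equity is a call on the firm's assets struck at D = 410.2999:
d₁ = [ln(V₀/D) + (r + σ²/2)T] / (σ√T)
   = [ln(457.9535/410.2999) + (0.0058 + 0.5·0.3274²)·1.7947] / (0.3274·√1.7947)
   = [0.109879 + 0.106597] / 0.438606 = 0.493555
d₂ = d₁ − σ√T = 0.493555 − 0.438606 = 0.054949
N(d₁) = 0.689190,  N(d₂) = 0.521910,  e^(−rT) = 0.989645
E₀ = V₀·N(d₁) − D·e^(−rT)·N(d₂)
   = 457.9535·0.689190 − 410.2999·0.989645·0.521910 = 103.694536
B₀ = V₀ − E₀ = 457.9535 − 103.694536 = 354.258964

E0=103.6945 B0=354.2590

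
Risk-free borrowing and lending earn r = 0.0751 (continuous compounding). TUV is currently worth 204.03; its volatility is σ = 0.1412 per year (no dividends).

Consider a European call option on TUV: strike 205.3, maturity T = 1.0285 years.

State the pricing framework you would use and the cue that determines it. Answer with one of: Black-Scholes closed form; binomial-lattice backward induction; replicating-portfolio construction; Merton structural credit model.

framework: Black-Scholes closed form

Key observation: a European-exercise option on TUV struck at 205.3 — a GBM underlying with constant parameters — admits an analytic price: the data contain no early exercise, no discrete tree, no debt structure.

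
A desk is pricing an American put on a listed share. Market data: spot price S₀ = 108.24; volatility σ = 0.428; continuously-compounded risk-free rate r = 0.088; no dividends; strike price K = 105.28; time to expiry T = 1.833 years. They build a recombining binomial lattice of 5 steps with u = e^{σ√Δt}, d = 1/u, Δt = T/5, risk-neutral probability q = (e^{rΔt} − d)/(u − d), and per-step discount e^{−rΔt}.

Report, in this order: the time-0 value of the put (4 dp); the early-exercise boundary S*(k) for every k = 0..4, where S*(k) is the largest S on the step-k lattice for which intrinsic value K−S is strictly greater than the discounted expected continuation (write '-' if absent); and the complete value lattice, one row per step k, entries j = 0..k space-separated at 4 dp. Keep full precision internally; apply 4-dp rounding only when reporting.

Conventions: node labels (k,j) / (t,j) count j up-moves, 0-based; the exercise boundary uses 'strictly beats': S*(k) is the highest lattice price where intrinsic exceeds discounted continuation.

Δt=0.36660, u=1.29582, d=0.77171, q=0.49813, disc=e^(-rΔt)=0.96825
k=5 terminal: V=max(K-S,0) → 75.6545 55.5344 21.7498 0.0000 0.0000 0.0000
k=4: j=0 S=38.3893 intr=66.8907 cont=63.5485 V=66.8907[EX]; j=1 S=64.4613 intr=40.8187 cont=37.4765 V=40.8187[EX]; j=2 S=108.2400 intr=0.0000 cont=10.5690 V=10.5690[hold]; j=3 S=181.7510 intr=0.0000 cont=0.0000 V=0.0000[hold]; j=4 S=305.1869 intr=0.0000 cont=0.0000 V=0.0000[hold]  S*(4)=64.4613
k=3: j=0 S=49.7456 intr=55.5344 cont=52.1922 V=55.5344[EX]; j=1 S=83.5302 intr=21.7498 cont=24.9329 V=24.9329[hold]; j=2 S=140.2595 intr=0.0000 cont=5.1359 V=5.1359[hold]; j=3 S=235.5165 intr=0.0000 cont=0.0000 V=0.0000[hold]  S*(3)=49.7456
k=2: j=0 S=64.4613 intr=40.8187 cont=39.0118 V=40.8187[EX]; j=1 S=108.2400 intr=0.0000 cont=14.5929 V=14.5929[hold]; j=2 S=181.7510 intr=0.0000 cont=2.4957 V=2.4957[hold]  S*(2)=64.4613
k=1: j=0 S=83.5302 intr=21.7498 cont=26.8737 V=26.8737[hold]; j=1 S=140.2595 intr=0.0000 cont=8.2950 V=8.2950[hold]  S*(1)=-
k=0: j=0 S=108.2400 intr=0.0000 cont=17.0597 V=17.0597[hold]  S*(0)=-

price = 17.0597
boundary = - - 64.4613 49.7456 64.4613
tree:
17.0597
26.8737 8.2950
40.8187 14.5929 2.4957
55.5344 24.9329 5.1359 0.0000
66.8907 40.8187 10.5690 0.0000 0.0000
75.6545 55.5344 21.7498 0.0000 0.0000 0.0000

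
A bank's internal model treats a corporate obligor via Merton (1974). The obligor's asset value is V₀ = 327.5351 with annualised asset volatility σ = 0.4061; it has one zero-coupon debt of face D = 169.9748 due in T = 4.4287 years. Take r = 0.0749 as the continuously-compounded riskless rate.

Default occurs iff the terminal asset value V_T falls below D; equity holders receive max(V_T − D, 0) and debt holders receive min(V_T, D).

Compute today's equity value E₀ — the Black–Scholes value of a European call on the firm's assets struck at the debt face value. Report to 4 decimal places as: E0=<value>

E0=215.4170

Equity is a call on the firm's assets struck at D = 169.9748:
d₁ = [ln(V₀/D) + (r + σ²/2)T] / (σ√T)
   = [ln(327.5351/169.9748) + (0.0749 + 0.5·0.4061²)·4.4287] / (0.4061·√4.4287)
   = [0.655945 + 0.696894] / 0.854616 = 1.582979
d₂ = d₁ − σ√T = 1.582979 − 0.854616 = 0.728362
N(d₁) = 0.943287,  N(d₂) = 0.766804,  e^(−rT) = 0.717696
E₀ = V₀·N(d₁) − D·e^(−rT)·N(d₂)
   = 327.5351·0.943287 − 169.9748·0.717696·0.766804 = 215.416973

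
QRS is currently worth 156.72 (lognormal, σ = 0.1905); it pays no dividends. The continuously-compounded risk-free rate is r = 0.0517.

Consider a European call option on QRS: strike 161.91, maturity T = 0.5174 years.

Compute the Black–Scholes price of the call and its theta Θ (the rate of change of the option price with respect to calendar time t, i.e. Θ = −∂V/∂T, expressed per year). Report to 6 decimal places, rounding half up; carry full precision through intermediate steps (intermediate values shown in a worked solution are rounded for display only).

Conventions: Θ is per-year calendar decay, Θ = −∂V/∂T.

σ√T = 0.1905·√0.5174 = 0.137028
d₁ = (ln(S/K) + (r+σ²/2)T) / (σ√T) = (ln(156.72/161.91) + (0.0517+0.1905²/2)·0.5174) / 0.137028 = (-0.032580 + 0.036138) / 0.137028 = 0.025966
d₂ = d₁ − σ√T = 0.025966 − 0.137028 = -0.111062
e^{−rT} = 0.973605
N(d₁) = 0.510358,  N(d₂) = 0.455784
Call price V = S·N(d₁) − K·e^{−rT}·N(d₂) = 79.983250 − 71.848082 = 8.135168
φ(d₁) = (1/√(2π))·e^{−d₁²/2} = 0.398808
Θ = −S·φ(d₁)·σ/(2√T) − r·K·e^{−rT}·N(d₂) = −8.276369 − 3.714546 = -11.990915

price = 8.135168
Θ = -11.990915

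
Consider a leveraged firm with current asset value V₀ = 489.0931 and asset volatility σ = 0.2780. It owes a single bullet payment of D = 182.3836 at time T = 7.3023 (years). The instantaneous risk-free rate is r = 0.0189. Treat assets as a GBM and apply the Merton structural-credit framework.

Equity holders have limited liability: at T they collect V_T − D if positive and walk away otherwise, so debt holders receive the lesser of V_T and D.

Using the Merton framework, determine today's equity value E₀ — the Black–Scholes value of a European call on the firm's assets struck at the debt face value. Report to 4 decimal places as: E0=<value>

E0=336.0962

With assets at 489.0931 and a single debt payment of 182.3836 at 7.3023 years:
d₁ = [ln(V₀/D) + (r + σ²/2)T] / (σ√T)
   = [ln(489.0931/182.3836) + (0.0189 + 0.5·0.2780²)·7.3023] / (0.2780·√7.3023)
   = [0.986441 + 0.420189] / 0.751233 = 1.872428
d₂ = d₁ − σ√T = 1.872428 − 0.751233 = 1.121195
N(d₁) = 0.969426,  N(d₂) = 0.868898,  e^(−rT) = 0.871087
E₀ = V₀·N(d₁) − D·e^(−rT)·N(d₂)
   = 489.0931·0.969426 − 182.3836·0.871087·0.868898 = 336.096237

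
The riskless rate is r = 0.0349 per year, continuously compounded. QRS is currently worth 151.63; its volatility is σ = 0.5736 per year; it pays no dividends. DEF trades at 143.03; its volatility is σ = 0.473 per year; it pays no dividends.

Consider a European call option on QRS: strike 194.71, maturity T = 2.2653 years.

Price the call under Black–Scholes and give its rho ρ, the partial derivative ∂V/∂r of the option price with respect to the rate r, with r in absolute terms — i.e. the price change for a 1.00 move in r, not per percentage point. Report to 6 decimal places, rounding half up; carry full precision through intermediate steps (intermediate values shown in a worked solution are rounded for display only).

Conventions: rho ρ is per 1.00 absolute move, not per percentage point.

price = 42.243402
ρ = 107.768556

σ√T = 0.5736·√2.2653 = 0.863320
d₁ = (ln(S/K) + (r+σ²/2)T) / (σ√T) = (ln(151.63/194.71) + (0.0349+0.5736²/2)·2.2653) / 0.863320 = (-0.250068 + 0.451720) / 0.863320 = 0.233577
d₂ = d₁ − σ√T = 0.233577 − 0.863320 = -0.629743
e^{−rT} = 0.923985
N(d₁) = 0.592343,  N(d₂) = 0.264431
Call price V = S·N(d₁) − K·e^{−rT}·N(d₂) = 89.817037 − 47.573635 = 42.243402
ρ = K·T·e^{−rT}·N(d₂) = 107.768556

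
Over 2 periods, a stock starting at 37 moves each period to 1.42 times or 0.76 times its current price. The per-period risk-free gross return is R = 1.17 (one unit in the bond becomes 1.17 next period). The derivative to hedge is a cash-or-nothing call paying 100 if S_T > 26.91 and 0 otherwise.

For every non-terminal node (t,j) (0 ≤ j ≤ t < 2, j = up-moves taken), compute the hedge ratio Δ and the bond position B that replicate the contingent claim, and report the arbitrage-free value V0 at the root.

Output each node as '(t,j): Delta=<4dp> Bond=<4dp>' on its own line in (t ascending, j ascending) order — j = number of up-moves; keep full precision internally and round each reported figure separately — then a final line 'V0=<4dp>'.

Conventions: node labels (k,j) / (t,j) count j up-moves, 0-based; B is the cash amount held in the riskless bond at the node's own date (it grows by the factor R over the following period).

(0,0): Delta=1.3258 Bond=13.5168
(1,0): Delta=5.3882 Bond=-98.4201
(1,1): Delta=0.0000 Bond=85.4701
V0=62.5699

Arbitrage-free pricing uses the up-move probability p* = (R−d)/(u−d) = 0.6212, discounting each step at R = 1.17.
Terminal payoffs: V(2,0)=0.0000, V(2,1)=100.0000, V(2,2)=100.0000
Node (1,0) S=28.1200: V=(p*·100.0000+(1−p*)·0.0000)/1.17=53.0951; Δ=(100.0000−0.0000)/(39.9304−21.3712)=5.3882; B=V−Δ·S=-98.4201
Node (1,1) S=52.5400: V=(p*·100.0000+(1−p*)·100.0000)/1.17=85.4701; Δ=(100.0000−100.0000)/(74.6068−39.9304)=0.0000; B=V−Δ·S=85.4701
Node (0,0) S=37.0000: V=(p*·85.4701+(1−p*)·53.0951)/1.17=62.5699; Δ=(85.4701−53.0951)/(52.5400−28.1200)=1.3258; B=V−Δ·S=13.5168
Sanity check at the root: Δ(0,0)·S0 + B(0,0) reproduces V0 = 62.5699.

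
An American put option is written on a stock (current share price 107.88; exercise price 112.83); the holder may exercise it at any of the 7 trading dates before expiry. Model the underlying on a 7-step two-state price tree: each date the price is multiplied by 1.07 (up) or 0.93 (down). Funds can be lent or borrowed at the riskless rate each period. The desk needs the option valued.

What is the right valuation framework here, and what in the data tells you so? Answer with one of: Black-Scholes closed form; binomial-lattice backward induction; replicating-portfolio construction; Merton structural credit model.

framework: binomial-lattice backward induction

Key observation: with exercise allowed before expiry on a discrete up/down model (7 steps from spot 107.88), the strike-112.83 put's value must be rolled back through the tree testing early exercise at each node.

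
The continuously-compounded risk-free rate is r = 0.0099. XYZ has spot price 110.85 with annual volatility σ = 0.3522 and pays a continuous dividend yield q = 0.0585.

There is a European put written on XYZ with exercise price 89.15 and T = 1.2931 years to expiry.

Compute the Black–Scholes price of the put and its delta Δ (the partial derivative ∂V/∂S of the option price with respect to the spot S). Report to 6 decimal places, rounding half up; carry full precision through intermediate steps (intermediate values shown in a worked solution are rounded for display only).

price = 8.864225
Δ = -0.258211

σ√T = 0.3522·√1.2931 = 0.400503
d₁ = (ln(S/K) + (r−q+σ²/2)T) / (σ√T) = (ln(110.85/89.15) + (0.0099−0.0585+0.3522²/2)·1.2931) / 0.400503 = (0.217858 + 0.017357) / 0.400503 = 0.587297
d₂ = d₁ − σ√T = 0.587297 − 0.400503 = 0.186795
e^{−rT} = 0.987280
e^{−qT} = 0.927144
N(−d₁) = 0.278502,  N(−d₂) = 0.425911
Put price V = K·e^{−rT}·N(−d₂) − S·e^{−qT}·N(−d₁) = 37.486969 − 28.622745 = 8.864225
Δ = −e^{−qT}·N(−d₁) = -0.258211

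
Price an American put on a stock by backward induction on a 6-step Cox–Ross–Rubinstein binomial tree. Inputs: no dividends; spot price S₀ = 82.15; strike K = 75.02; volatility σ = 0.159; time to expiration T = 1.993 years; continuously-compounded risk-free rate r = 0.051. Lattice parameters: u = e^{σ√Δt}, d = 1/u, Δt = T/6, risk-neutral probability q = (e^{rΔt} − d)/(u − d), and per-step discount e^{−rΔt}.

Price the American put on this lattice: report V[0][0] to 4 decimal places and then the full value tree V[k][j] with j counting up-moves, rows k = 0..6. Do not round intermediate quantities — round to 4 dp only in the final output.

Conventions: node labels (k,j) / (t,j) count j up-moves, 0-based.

price = 2.2265
tree:
2.2265
4.1062 0.8762
7.3381 1.7931 0.2113
12.6158 3.5798 0.5001 0.0000
18.0802 6.9012 1.1834 0.0000 0.0000
23.0661 12.6158 2.8005 0.0000 0.0000 0.0000
27.6154 18.0802 6.6270 0.0000 0.0000 0.0000 0.0000

Δt=0.33217  u=1.09597  d=0.91244  q=0.57020  discount=0.98320
step 6 (expiry): payoffs max(K−S,0) = 27.6154 18.0802 6.6270 0.0000 0.0000 0.0000 0.0000
k=5: (k=5,j=0): S=51.9539, K−S=23.0661, hold=21.8059 ⇒ V=23.0661 exercise | (k=5,j=1): S=62.4042, K−S=12.6158, hold=11.3556 ⇒ V=12.6158 exercise | (k=5,j=2): S=74.9566, K−S=0.0634, hold=2.8005 ⇒ V=2.8005 continue | (k=5,j=3): S=90.0338, K−S=0.0000, hold=0.0000 ⇒ V=0.0000 continue | (k=5,j=4): S=108.1437, K−S=0.0000, hold=0.0000 ⇒ V=0.0000 continue | (k=5,j=5): S=129.8963, K−S=0.0000, hold=0.0000 ⇒ V=0.0000 continue
k=4: (k=4,j=0): S=56.9398, K−S=18.0802, hold=16.8200 ⇒ V=18.0802 exercise | (k=4,j=1): S=68.3930, K−S=6.6270, hold=6.9012 ⇒ V=6.9012 continue | (k=4,j=2): S=82.1500, K−S=0.0000, hold=1.1834 ⇒ V=1.1834 continue | (k=4,j=3): S=98.6741, K−S=0.0000, hold=0.0000 ⇒ V=0.0000 continue | (k=4,j=4): S=118.5220, K−S=0.0000, hold=0.0000 ⇒ V=0.0000 continue
k=3: (k=3,j=0): S=62.4042, K−S=12.6158, hold=11.5093 ⇒ V=12.6158 exercise | (k=3,j=1): S=74.9566, K−S=0.0634, hold=3.5798 ⇒ V=3.5798 continue | (k=3,j=2): S=90.0338, K−S=0.0000, hold=0.5001 ⇒ V=0.5001 continue | (k=3,j=3): S=108.1437, K−S=0.0000, hold=0.0000 ⇒ V=0.0000 continue
k=2: (k=2,j=0): S=68.3930, K−S=6.6270, hold=7.3381 ⇒ V=7.3381 continue | (k=2,j=1): S=82.1500, K−S=0.0000, hold=1.7931 ⇒ V=1.7931 continue | (k=2,j=2): S=98.6741, K−S=0.0000, hold=0.2113 ⇒ V=0.2113 continue
k=1: (k=1,j=0): S=74.9566, K−S=0.0634, hold=4.1062 ⇒ V=4.1062 continue | (k=1,j=1): S=90.0338, K−S=0.0000, hold=0.8762 ⇒ V=0.8762 continue
k=0: (k=0,j=0): S=82.1500, K−S=0.0000, hold=2.2265 ⇒ V=2.2265 continue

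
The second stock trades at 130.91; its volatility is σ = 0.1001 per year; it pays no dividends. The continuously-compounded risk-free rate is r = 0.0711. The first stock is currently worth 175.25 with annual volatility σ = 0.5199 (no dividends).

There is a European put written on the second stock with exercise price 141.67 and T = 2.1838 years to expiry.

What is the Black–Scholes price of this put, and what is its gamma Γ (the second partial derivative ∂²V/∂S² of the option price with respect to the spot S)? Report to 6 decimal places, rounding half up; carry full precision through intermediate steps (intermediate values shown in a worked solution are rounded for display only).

price = 3.592678
Γ = 0.017314

σ√T = 0.1001·√2.1838 = 0.147925
d₁ = (ln(S/K) + (r+σ²/2)T) / (σ√T) = (ln(130.91/141.67) + (0.0711+0.1001²/2)·2.1838) / 0.147925 = (-0.078990 + 0.166209) / 0.147925 = 0.589616
d₂ = d₁ − σ√T = 0.589616 − 0.147925 = 0.441691
e^{−rT} = 0.856186
N(−d₁) = 0.277724,  N(−d₂) = 0.329356
Put price V = K·e^{−rT}·N(−d₂) − S·N(−d₁) = 39.949549 − 36.356871 = 3.592678
φ(d₁) = (1/√(2π))·e^{−d₁²/2} = 0.335289
Γ = φ(d₁) / (S·σ·√T) = 0.017314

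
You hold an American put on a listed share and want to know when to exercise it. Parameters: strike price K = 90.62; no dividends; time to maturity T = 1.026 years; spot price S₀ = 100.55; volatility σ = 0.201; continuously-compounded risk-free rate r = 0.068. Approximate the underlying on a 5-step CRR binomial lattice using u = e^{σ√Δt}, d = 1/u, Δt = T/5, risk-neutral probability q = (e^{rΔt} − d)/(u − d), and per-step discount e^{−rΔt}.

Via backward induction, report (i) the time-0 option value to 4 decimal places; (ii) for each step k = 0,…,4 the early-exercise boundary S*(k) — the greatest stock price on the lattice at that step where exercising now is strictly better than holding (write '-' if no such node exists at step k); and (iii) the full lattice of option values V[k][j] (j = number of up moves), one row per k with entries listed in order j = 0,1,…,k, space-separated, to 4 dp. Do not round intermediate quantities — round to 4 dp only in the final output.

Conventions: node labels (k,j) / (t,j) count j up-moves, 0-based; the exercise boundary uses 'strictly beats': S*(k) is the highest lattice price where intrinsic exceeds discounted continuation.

price = 2.1456
boundary = - - - 76.5162 83.8101
tree:
2.1456
4.1627 0.5782
7.8349 1.3155 0.0000
14.1038 2.9931 0.0000 0.0000
20.7629 6.8099 0.0000 0.0000 0.0000
26.8425 14.1038 0.0000 0.0000 0.0000 0.0000

params: Δt=0.20520 u=1.09532 d=0.91297 q=0.55431 e^(-rΔt)=0.98614
t_5 payoffs: 26.8425 14.1038 0.0000 0.0000 0.0000 0.0000
t_4: node(4,0) S=69.8571 payoff=20.7629 vs cont=19.5072 → 20.7629 [stop]  node(4,1) S=83.8101 payoff=6.8099 vs cont=6.1989 → 6.8099 [stop]  node(4,2) S=100.5500 payoff=0.0000 vs cont=0.0000 → 0.0000 [wait]  node(4,3) S=120.6335 payoff=0.0000 vs cont=0.0000 → 0.0000 [wait]  node(4,4) S=144.7284 payoff=0.0000 vs cont=0.0000 → 0.0000 [wait]  ⇒ S*(4)=83.8101
t_3: node(3,0) S=76.5162 payoff=14.1038 vs cont=12.8481 → 14.1038 [stop]  node(3,1) S=91.7992 payoff=0.0000 vs cont=2.9931 → 2.9931 [wait]  node(3,2) S=110.1349 payoff=0.0000 vs cont=0.0000 → 0.0000 [wait]  node(3,3) S=132.1329 payoff=0.0000 vs cont=0.0000 → 0.0000 [wait]  ⇒ S*(3)=76.5162
t_2: node(2,0) S=83.8101 payoff=6.8099 vs cont=7.8349 → 7.8349 [wait]  node(2,1) S=100.5500 payoff=0.0000 vs cont=1.3155 → 1.3155 [wait]  node(2,2) S=120.6335 payoff=0.0000 vs cont=0.0000 → 0.0000 [wait]  ⇒ S*(2)=-
t_1: node(1,0) S=91.7992 payoff=0.0000 vs cont=4.1627 → 4.1627 [wait]  node(1,1) S=110.1349 payoff=0.0000 vs cont=0.5782 → 0.5782 [wait]  ⇒ S*(1)=-
t_0: node(0,0) S=100.5500 payoff=0.0000 vs cont=2.1456 → 2.1456 [wait]  ⇒ S*(0)=-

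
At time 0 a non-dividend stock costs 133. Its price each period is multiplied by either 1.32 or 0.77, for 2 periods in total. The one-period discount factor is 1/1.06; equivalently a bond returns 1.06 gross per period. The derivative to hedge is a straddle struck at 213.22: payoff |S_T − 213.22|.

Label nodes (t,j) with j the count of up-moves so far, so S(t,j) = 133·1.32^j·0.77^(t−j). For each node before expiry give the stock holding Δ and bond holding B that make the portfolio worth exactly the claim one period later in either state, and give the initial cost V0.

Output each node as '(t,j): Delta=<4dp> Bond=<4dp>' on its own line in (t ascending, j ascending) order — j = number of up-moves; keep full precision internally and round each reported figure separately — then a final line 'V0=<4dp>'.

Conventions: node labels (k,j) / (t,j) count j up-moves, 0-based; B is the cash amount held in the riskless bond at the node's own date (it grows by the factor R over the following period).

Under the risk-neutral measure, an up-move has probability p* = (R−d)/(u−d) = 0.5273 and values discount at R = 1.06.
Payoffs at expiry: V(2,0)=134.3643, V(2,1)=78.0388, V(2,2)=18.5192
(1,0): S=102.4100. Δ = (V_up−V_dn)/(S_up−S_dn) = (78.0388−134.3643)/(135.1812−78.8557) = -1.0000. V = [p*·78.0388 + (1−p*)·134.3643]/1.06 = 98.7409. B = V − Δ·S = 201.1509.
(1,1): S=175.5600. Δ = (V_up−V_dn)/(S_up−S_dn) = (18.5192−78.0388)/(231.7392−135.1812) = -0.6164. V = [p*·18.5192 + (1−p*)·78.0388]/1.06 = 44.0148. B = V − Δ·S = 152.2323.
(0,0): S=133.0000. Δ = (V_up−V_dn)/(S_up−S_dn) = (44.0148−98.7409)/(175.5600−102.4100) = -0.7481. V = [p*·44.0148 + (1−p*)·98.7409]/1.06 = 65.9296. B = V − Δ·S = 165.4316.
As a check, the time-0 holding Δ(0,0)·S0 + B(0,0) comes to 65.9296 — exactly V0.

(0,0): Delta=-0.7481 Bond=165.4316
(1,0): Delta=-1.0000 Bond=201.1509
(1,1): Delta=-0.6164 Bond=152.2323
V0=65.9296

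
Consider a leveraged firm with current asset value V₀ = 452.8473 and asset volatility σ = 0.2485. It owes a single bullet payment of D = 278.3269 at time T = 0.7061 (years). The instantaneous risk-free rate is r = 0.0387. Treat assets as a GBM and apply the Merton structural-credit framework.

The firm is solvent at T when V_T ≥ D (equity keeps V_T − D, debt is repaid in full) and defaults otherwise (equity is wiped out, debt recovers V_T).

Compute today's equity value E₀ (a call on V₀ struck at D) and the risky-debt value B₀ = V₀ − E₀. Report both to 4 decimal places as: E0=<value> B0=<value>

E0=182.1871 B0=270.6602

Apply the equity-as-call identities (strike 278.3269, horizon 0.7061 years):
d₁ = [ln(V₀/D) + (r + σ²/2)T] / (σ√T)
   = [ln(452.8473/278.3269) + (0.0387 + 0.5·0.2485²)·0.7061] / (0.2485·√0.7061)
   = [0.486759 + 0.049128] / 0.208814 = 2.566334
d₂ = d₁ − σ√T = 2.566334 − 0.208814 = 2.357520
N(d₁) = 0.994861,  N(d₂) = 0.990801,  e^(−rT) = 0.973044
E₀ = V₀·N(d₁) − D·e^(−rT)·N(d₂)
   = 452.8473·0.994861 − 278.3269·0.973044·0.990801 = 182.187067
B₀ = V₀ − E₀ = 452.8473 − 182.187067 = 270.660233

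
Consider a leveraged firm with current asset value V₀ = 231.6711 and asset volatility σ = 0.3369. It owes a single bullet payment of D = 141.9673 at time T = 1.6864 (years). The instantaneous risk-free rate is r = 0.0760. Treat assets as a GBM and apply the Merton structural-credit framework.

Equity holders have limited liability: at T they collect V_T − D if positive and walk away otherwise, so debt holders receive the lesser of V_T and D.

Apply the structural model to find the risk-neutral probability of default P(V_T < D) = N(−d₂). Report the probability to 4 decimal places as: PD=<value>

PD=0.1163

Work the structural quantities from V₀ = 231.6711 against face 141.9673:
d₁ = [ln(V₀/D) + (r + σ²/2)T] / (σ√T)
   = [ln(231.6711/141.9673) + (0.0760 + 0.5·0.3369²)·1.6864] / (0.3369·√1.6864)
   = [0.489722 + 0.223871] / 0.437503 = 1.631057
d₂ = d₁ − σ√T = 1.631057 − 0.437503 = 1.193554
risk-neutral PD = N(−d₂) = N(-1.193554) = 0.116326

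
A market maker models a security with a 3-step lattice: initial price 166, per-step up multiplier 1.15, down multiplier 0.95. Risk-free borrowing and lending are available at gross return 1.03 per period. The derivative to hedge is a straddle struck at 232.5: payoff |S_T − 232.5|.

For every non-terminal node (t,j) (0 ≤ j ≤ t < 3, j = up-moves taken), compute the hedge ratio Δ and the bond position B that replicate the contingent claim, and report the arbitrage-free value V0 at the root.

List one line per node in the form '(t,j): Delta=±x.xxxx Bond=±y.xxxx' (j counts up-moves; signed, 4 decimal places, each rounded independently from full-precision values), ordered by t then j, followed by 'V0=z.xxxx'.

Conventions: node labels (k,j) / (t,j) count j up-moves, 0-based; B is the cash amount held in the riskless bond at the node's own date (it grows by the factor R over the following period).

(0,0): Delta=-0.8186 Bond=184.9985
(1,0): Delta=-1.0000 Bond=219.1535
(1,1): Delta=-0.5938 Bond=147.6407
(2,0): Delta=-1.0000 Bond=225.7282
(2,1): Delta=-1.0000 Bond=225.7282
(2,2): Delta=-0.0906 Bond=41.5826
V0=49.1091

Since d<R<u, set p* = (R−d)/(u−d) = 0.4000; price each node as the discounted p*-expectation of its children.
At maturity the claim pays: V(3,0)=90.1758, V(3,1)=60.2128, V(3,2)=23.9418, V(3,3)=19.9652
(2,0): S=149.8150. Δ = (V_up−V_dn)/(S_up−S_dn) = (60.2128−90.1758)/(172.2872−142.3242) = -1.0000. V = [p*·60.2128 + (1−p*)·90.1758]/1.03 = 75.9132. B = V − Δ·S = 225.7282.
(2,1): S=181.3550. Δ = (V_up−V_dn)/(S_up−S_dn) = (23.9418−60.2128)/(208.5582−172.2872) = -1.0000. V = [p*·23.9418 + (1−p*)·60.2128]/1.03 = 44.3732. B = V − Δ·S = 225.7282.
(2,2): S=219.5350. Δ = (V_up−V_dn)/(S_up−S_dn) = (19.9652−23.9418)/(252.4652−208.5582) = -0.0906. V = [p*·19.9652 + (1−p*)·23.9418]/1.03 = 21.7001. B = V − Δ·S = 41.5826.
(1,0): S=157.7000. Δ = (V_up−V_dn)/(S_up−S_dn) = (44.3732−75.9132)/(181.3550−149.8150) = -1.0000. V = [p*·44.3732 + (1−p*)·75.9132]/1.03 = 61.4535. B = V − Δ·S = 219.1535.
(1,1): S=190.9000. Δ = (V_up−V_dn)/(S_up−S_dn) = (21.7001−44.3732)/(219.5350−181.3550) = -0.5938. V = [p*·21.7001 + (1−p*)·44.3732]/1.03 = 34.2757. B = V − Δ·S = 147.6407.
(0,0): S=166.0000. Δ = (V_up−V_dn)/(S_up−S_dn) = (34.2757−61.4535)/(190.9000−157.7000) = -0.8186. V = [p*·34.2757 + (1−p*)·61.4535]/1.03 = 49.1091. B = V − Δ·S = 184.9985.
Check: Δ(0,0)·S0 + B(0,0) = 49.1091 = V0.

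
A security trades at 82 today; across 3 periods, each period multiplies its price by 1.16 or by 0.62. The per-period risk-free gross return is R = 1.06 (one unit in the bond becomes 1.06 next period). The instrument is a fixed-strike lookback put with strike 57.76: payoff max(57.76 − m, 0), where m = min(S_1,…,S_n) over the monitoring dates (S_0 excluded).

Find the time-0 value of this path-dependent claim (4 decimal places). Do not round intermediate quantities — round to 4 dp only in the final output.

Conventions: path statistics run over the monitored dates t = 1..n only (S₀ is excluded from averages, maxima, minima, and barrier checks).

With p* = (R−d)/(u−d) = 0.8148, sum probability × payoff across the paths and divide by R^3.
Enumerate all 2^3 = 8 price paths (U = up ×1.16, D = down ×0.62); each path with k up-moves has probability p*^k·(1−p*)^(3−k).
DDD: m=19.5429, payoff=38.2171, prob=0.006351
UDD: m=36.5641, payoff=21.1959, prob=0.027943
DUD: m=36.5641, payoff=21.1959, prob=0.027943
UUD: m=68.4103, payoff=0.0000, prob=0.122949
DDU: m=31.5208, payoff=26.2392, prob=0.027943
UDU: m=58.9744, payoff=0.0000, prob=0.122949
DUU: m=50.8400, payoff=6.9200, prob=0.122949
UUU: m=95.1200, payoff=0.0000, prob=0.540974
Price = Σ prob·payoff / R^3 = 3.011256 / 1.191016 = 2.5283

price = 2.5283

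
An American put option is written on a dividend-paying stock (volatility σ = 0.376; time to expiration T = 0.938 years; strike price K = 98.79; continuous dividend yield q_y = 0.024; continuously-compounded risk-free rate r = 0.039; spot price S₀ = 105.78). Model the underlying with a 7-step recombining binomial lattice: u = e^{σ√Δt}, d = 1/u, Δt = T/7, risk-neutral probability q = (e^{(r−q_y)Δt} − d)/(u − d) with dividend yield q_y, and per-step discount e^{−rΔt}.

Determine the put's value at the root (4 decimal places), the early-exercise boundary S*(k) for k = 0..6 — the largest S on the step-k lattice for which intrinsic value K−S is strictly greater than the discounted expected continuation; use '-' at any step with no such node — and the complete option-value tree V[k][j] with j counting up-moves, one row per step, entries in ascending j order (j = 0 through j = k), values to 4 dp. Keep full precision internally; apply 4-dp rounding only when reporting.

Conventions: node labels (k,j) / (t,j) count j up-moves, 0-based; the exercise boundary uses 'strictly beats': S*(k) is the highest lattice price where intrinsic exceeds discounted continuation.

price = 11.0811
boundary = - - - - 60.9959 69.9965 80.3253
tree:
11.0811
15.8327 5.9084
21.9660 9.1726 2.3359
29.4228 13.8991 4.0067 0.4997
37.7941 20.4192 6.7865 0.9531 0.0000
45.6373 28.7935 11.3125 1.8177 0.0000 0.0000
52.4720 37.7941 18.4647 3.4668 0.0000 0.0000 0.0000
58.4279 45.6373 28.7935 6.6119 0.0000 0.0000 0.0000 0.0000

params: Δt=0.13400 u=1.14756 d=0.87141 q=0.47293 e^(-rΔt)=0.99479
t_7 payoffs: 58.4279 45.6373 28.7935 6.6119 0.0000 0.0000 0.0000 0.0000
t_6: node(6,0) S=46.3180 payoff=52.4720 vs cont=52.1058 → 52.4720 [stop]  node(6,1) S=60.9959 payoff=37.7941 vs cont=37.4750 → 37.7941 [stop]  node(6,2) S=80.3253 payoff=18.4647 vs cont=18.2077 → 18.4647 [stop]  node(6,3) S=105.7800 payoff=0.0000 vs cont=3.4668 → 3.4668 [wait]  node(6,4) S=139.3012 payoff=0.0000 vs cont=0.0000 → 0.0000 [wait]  node(6,5) S=183.4452 payoff=0.0000 vs cont=0.0000 → 0.0000 [wait]  node(6,6) S=241.5782 payoff=0.0000 vs cont=0.0000 → 0.0000 [wait]  ⇒ S*(6)=80.3253
t_5: node(5,0) S=53.1527 payoff=45.6373 vs cont=45.2931 → 45.6373 [stop]  node(5,1) S=69.9965 payoff=28.7935 vs cont=28.5033 → 28.7935 [stop]  node(5,2) S=92.1781 payoff=6.6119 vs cont=11.3125 → 11.3125 [wait]  node(5,3) S=121.3890 payoff=0.0000 vs cont=1.8177 → 1.8177 [wait]  node(5,4) S=159.8566 payoff=0.0000 vs cont=0.0000 → 0.0000 [wait]  node(5,5) S=210.5145 payoff=0.0000 vs cont=0.0000 → 0.0000 [wait]  ⇒ S*(5)=69.9965
t_4: node(4,0) S=60.9959 payoff=37.7941 vs cont=37.4750 → 37.7941 [stop]  node(4,1) S=80.3253 payoff=18.4647 vs cont=20.4192 → 20.4192 [wait]  node(4,2) S=105.7800 payoff=0.0000 vs cont=6.7865 → 6.7865 [wait]  node(4,3) S=139.3012 payoff=0.0000 vs cont=0.9531 → 0.9531 [wait]  node(4,4) S=183.4452 payoff=0.0000 vs cont=0.0000 → 0.0000 [wait]  ⇒ S*(4)=60.9959
t_3: node(3,0) S=69.9965 payoff=28.7935 vs cont=29.4228 → 29.4228 [wait]  node(3,1) S=92.1781 payoff=6.6119 vs cont=13.8991 → 13.8991 [wait]  node(3,2) S=121.3890 payoff=0.0000 vs cont=4.0067 → 4.0067 [wait]  node(3,3) S=159.8566 payoff=0.0000 vs cont=0.4997 → 0.4997 [wait]  ⇒ S*(3)=-
t_2: node(2,0) S=80.3253 payoff=18.4647 vs cont=21.9660 → 21.9660 [wait]  node(2,1) S=105.7800 payoff=0.0000 vs cont=9.1726 → 9.1726 [wait]  node(2,2) S=139.3012 payoff=0.0000 vs cont=2.3359 → 2.3359 [wait]  ⇒ S*(2)=-
t_1: node(1,0) S=92.1781 payoff=6.6119 vs cont=15.8327 → 15.8327 [wait]  node(1,1) S=121.3890 payoff=0.0000 vs cont=5.9084 → 5.9084 [wait]  ⇒ S*(1)=-
t_0: node(0,0) S=105.7800 payoff=0.0000 vs cont=11.0811 → 11.0811 [wait]  ⇒ S*(0)=-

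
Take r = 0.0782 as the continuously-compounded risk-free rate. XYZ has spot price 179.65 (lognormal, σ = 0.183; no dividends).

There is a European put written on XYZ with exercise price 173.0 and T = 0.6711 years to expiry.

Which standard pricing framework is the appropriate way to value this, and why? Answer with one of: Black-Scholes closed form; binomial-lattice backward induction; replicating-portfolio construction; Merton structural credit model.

Key observation: the strike-173.0 put on XYZ is European-exercise on a continuously-modelled lognormal underlying, so its value is a single closed-form evaluation.

framework: Black-Scholes closed form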